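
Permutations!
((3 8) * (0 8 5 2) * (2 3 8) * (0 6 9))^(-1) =((0 2 6 9)(3 5))^(-1) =(0 9 6 2)(3 5)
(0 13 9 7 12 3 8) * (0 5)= (0 13 9 7 12 3 8 5)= [13, 1, 2, 8, 4, 0, 6, 12, 5, 7, 10, 11, 3, 9]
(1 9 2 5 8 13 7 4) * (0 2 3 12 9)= (0 2 5 8 13 7 4 1)(3 12 9)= [2, 0, 5, 12, 1, 8, 6, 4, 13, 3, 10, 11, 9, 7]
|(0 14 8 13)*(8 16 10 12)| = |(0 14 16 10 12 8 13)| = 7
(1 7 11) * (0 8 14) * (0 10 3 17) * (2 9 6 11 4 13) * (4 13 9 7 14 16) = (0 8 16 4 9 6 11 1 14 10 3 17)(2 7 13) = [8, 14, 7, 17, 9, 5, 11, 13, 16, 6, 3, 1, 12, 2, 10, 15, 4, 0]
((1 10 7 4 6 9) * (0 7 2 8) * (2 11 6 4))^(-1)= ((0 7 2 8)(1 10 11 6 9))^(-1)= (0 8 2 7)(1 9 6 11 10)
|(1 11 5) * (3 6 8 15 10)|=15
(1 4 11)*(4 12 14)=[0, 12, 2, 3, 11, 5, 6, 7, 8, 9, 10, 1, 14, 13, 4]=(1 12 14 4 11)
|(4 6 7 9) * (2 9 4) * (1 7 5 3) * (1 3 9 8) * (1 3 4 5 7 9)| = |(1 9 2 8 3 4 6 7 5)| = 9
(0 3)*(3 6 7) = (0 6 7 3) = [6, 1, 2, 0, 4, 5, 7, 3]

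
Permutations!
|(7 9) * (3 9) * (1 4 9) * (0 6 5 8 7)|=|(0 6 5 8 7 3 1 4 9)|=9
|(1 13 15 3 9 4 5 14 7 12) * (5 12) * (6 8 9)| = 9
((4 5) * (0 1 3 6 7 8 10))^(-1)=(0 10 8 7 6 3 1)(4 5)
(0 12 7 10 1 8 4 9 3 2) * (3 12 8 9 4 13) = [8, 9, 0, 2, 4, 5, 6, 10, 13, 12, 1, 11, 7, 3] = (0 8 13 3 2)(1 9 12 7 10)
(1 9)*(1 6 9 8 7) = (1 8 7)(6 9) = [0, 8, 2, 3, 4, 5, 9, 1, 7, 6]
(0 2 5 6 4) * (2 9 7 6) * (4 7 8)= (0 9 8 4)(2 5)(6 7)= [9, 1, 5, 3, 0, 2, 7, 6, 4, 8]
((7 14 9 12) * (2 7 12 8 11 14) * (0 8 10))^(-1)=((0 8 11 14 9 10)(2 7))^(-1)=(0 10 9 14 11 8)(2 7)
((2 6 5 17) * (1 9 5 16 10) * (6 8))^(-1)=(1 10 16 6 8 2 17 5 9)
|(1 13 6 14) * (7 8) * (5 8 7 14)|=|(1 13 6 5 8 14)|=6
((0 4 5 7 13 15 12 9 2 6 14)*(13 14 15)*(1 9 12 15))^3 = ((15)(0 4 5 7 14)(1 9 2 6))^3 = (15)(0 7 4 14 5)(1 6 2 9)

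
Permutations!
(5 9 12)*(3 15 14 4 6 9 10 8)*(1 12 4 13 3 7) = (1 12 5 10 8 7)(3 15 14 13)(4 6 9) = [0, 12, 2, 15, 6, 10, 9, 1, 7, 4, 8, 11, 5, 3, 13, 14]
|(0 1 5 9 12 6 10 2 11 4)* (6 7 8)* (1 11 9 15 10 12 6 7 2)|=|(0 11 4)(1 5 15 10)(2 9 6 12)(7 8)|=12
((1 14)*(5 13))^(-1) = (1 14)(5 13)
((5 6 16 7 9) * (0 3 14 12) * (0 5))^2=((0 3 14 12 5 6 16 7 9))^2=(0 14 5 16 9 3 12 6 7)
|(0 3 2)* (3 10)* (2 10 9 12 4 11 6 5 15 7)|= |(0 9 12 4 11 6 5 15 7 2)(3 10)|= 10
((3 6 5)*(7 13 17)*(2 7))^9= ((2 7 13 17)(3 6 5))^9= (2 7 13 17)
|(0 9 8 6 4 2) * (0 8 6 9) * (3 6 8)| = |(2 3 6 4)(8 9)| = 4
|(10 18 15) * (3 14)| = |(3 14)(10 18 15)| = 6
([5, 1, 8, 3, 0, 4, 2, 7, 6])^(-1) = (0 4 5)(2 6 8)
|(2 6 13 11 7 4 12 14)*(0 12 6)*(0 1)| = 5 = |(0 12 14 2 1)(4 6 13 11 7)|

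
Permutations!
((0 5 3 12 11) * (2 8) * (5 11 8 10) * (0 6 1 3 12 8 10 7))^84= (12)(0 3)(1 7)(2 6)(8 11)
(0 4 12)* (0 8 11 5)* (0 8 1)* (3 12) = (0 4 3 12 1)(5 8 11) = [4, 0, 2, 12, 3, 8, 6, 7, 11, 9, 10, 5, 1]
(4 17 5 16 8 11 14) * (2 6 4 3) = (2 6 4 17 5 16 8 11 14 3) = [0, 1, 6, 2, 17, 16, 4, 7, 11, 9, 10, 14, 12, 13, 3, 15, 8, 5]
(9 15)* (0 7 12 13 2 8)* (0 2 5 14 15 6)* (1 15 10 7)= (0 1 15 9 6)(2 8)(5 14 10 7 12 13)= [1, 15, 8, 3, 4, 14, 0, 12, 2, 6, 7, 11, 13, 5, 10, 9]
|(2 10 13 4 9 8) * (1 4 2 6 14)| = |(1 4 9 8 6 14)(2 10 13)| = 6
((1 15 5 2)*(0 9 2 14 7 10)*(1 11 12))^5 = ((0 9 2 11 12 1 15 5 14 7 10))^5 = (0 1 10 12 7 11 14 2 5 9 15)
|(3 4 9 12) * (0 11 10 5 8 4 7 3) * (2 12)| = 18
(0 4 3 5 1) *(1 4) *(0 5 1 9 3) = (0 9 3 1 5 4) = [9, 5, 2, 1, 0, 4, 6, 7, 8, 3]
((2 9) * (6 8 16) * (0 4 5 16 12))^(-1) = (0 12 8 6 16 5 4)(2 9)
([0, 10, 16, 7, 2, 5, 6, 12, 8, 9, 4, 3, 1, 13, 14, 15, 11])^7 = (1 7 11 2 10 12 3 16 4)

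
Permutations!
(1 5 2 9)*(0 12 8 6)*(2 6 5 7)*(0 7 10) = (0 12 8 5 6 7 2 9 1 10) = [12, 10, 9, 3, 4, 6, 7, 2, 5, 1, 0, 11, 8]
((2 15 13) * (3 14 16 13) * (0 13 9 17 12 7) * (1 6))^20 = (0 12 9 14 15 13 7 17 16 3 2)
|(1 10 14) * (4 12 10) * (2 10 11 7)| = |(1 4 12 11 7 2 10 14)| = 8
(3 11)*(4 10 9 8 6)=[0, 1, 2, 11, 10, 5, 4, 7, 6, 8, 9, 3]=(3 11)(4 10 9 8 6)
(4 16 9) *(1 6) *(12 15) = (1 6)(4 16 9)(12 15) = [0, 6, 2, 3, 16, 5, 1, 7, 8, 4, 10, 11, 15, 13, 14, 12, 9]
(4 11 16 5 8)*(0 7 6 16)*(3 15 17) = [7, 1, 2, 15, 11, 8, 16, 6, 4, 9, 10, 0, 12, 13, 14, 17, 5, 3] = (0 7 6 16 5 8 4 11)(3 15 17)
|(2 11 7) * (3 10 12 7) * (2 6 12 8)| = |(2 11 3 10 8)(6 12 7)| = 15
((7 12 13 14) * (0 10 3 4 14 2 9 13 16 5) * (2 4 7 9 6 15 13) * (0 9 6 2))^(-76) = ((0 10 3 7 12 16 5 9)(4 14 6 15 13))^(-76) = (0 12)(3 5)(4 13 15 6 14)(7 9)(10 16)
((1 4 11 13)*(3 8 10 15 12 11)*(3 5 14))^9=(1 11 15 8 14 4 13 12 10 3 5)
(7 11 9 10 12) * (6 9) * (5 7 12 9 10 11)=(12)(5 7)(6 10 9 11)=[0, 1, 2, 3, 4, 7, 10, 5, 8, 11, 9, 6, 12]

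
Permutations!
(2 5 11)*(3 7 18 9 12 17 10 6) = (2 5 11)(3 7 18 9 12 17 10 6) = [0, 1, 5, 7, 4, 11, 3, 18, 8, 12, 6, 2, 17, 13, 14, 15, 16, 10, 9]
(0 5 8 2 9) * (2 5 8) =(0 8 5 2 9) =[8, 1, 9, 3, 4, 2, 6, 7, 5, 0]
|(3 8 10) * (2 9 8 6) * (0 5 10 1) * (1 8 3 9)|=8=|(0 5 10 9 3 6 2 1)|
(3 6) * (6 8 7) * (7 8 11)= [0, 1, 2, 11, 4, 5, 3, 6, 8, 9, 10, 7]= (3 11 7 6)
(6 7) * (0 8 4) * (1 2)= (0 8 4)(1 2)(6 7)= [8, 2, 1, 3, 0, 5, 7, 6, 4]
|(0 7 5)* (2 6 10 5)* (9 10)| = |(0 7 2 6 9 10 5)| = 7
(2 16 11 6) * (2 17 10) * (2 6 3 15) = (2 16 11 3 15)(6 17 10) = [0, 1, 16, 15, 4, 5, 17, 7, 8, 9, 6, 3, 12, 13, 14, 2, 11, 10]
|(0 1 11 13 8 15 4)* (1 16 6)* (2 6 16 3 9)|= 11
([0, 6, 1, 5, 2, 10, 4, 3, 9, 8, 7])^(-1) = [0, 2, 4, 7, 6, 3, 1, 10, 9, 8, 5]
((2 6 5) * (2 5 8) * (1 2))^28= (8)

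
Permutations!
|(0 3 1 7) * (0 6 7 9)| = 4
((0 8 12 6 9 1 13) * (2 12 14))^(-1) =((0 8 14 2 12 6 9 1 13))^(-1) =(0 13 1 9 6 12 2 14 8)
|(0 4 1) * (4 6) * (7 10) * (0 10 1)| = 3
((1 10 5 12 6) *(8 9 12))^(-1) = ((1 10 5 8 9 12 6))^(-1) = (1 6 12 9 8 5 10)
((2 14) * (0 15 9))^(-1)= (0 9 15)(2 14)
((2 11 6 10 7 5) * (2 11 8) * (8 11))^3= ((2 11 6 10 7 5 8))^3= (2 10 8 6 5 11 7)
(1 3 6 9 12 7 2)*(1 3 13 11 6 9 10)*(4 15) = (1 13 11 6 10)(2 3 9 12 7)(4 15) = [0, 13, 3, 9, 15, 5, 10, 2, 8, 12, 1, 6, 7, 11, 14, 4]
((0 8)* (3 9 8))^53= ((0 3 9 8))^53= (0 3 9 8)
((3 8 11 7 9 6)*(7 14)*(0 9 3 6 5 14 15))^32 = (0 3 9 8 5 11 14 15 7)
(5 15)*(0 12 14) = (0 12 14)(5 15) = [12, 1, 2, 3, 4, 15, 6, 7, 8, 9, 10, 11, 14, 13, 0, 5]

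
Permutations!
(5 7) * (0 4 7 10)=(0 4 7 5 10)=[4, 1, 2, 3, 7, 10, 6, 5, 8, 9, 0]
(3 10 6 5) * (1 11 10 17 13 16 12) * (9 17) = [0, 11, 2, 9, 4, 3, 5, 7, 8, 17, 6, 10, 1, 16, 14, 15, 12, 13] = (1 11 10 6 5 3 9 17 13 16 12)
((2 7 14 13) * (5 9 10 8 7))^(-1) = (2 13 14 7 8 10 9 5)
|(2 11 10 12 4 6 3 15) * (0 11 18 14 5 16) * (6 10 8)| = 33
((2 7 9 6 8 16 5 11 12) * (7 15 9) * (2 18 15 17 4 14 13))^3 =((2 17 4 14 13)(5 11 12 18 15 9 6 8 16))^3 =(2 14 17 13 4)(5 18 6)(8 11 15)(9 16 12)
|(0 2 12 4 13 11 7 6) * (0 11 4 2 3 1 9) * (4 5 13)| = |(0 3 1 9)(2 12)(5 13)(6 11 7)| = 12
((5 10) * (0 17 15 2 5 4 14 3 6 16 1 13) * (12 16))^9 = (0 6 5 13 3 2 1 14 15 16 4 17 12 10)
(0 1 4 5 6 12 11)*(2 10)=(0 1 4 5 6 12 11)(2 10)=[1, 4, 10, 3, 5, 6, 12, 7, 8, 9, 2, 0, 11]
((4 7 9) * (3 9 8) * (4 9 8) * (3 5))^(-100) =((9)(3 8 5)(4 7))^(-100) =(9)(3 5 8)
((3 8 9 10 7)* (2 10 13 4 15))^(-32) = ((2 10 7 3 8 9 13 4 15))^(-32) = (2 8 15 3 4 7 13 10 9)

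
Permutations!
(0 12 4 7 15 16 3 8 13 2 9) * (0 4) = (0 12)(2 9 4 7 15 16 3 8 13) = [12, 1, 9, 8, 7, 5, 6, 15, 13, 4, 10, 11, 0, 2, 14, 16, 3]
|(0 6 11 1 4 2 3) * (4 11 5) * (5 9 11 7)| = |(0 6 9 11 1 7 5 4 2 3)| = 10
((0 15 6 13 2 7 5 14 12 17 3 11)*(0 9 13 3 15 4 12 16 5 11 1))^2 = ((0 4 12 17 15 6 3 1)(2 7 11 9 13)(5 14 16))^2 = (0 12 15 3)(1 4 17 6)(2 11 13 7 9)(5 16 14)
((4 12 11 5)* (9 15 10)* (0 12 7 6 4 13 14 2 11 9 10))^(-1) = ((0 12 9 15)(2 11 5 13 14)(4 7 6))^(-1) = (0 15 9 12)(2 14 13 5 11)(4 6 7)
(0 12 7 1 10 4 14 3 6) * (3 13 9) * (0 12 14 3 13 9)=(0 14 9 13)(1 10 4 3 6 12 7)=[14, 10, 2, 6, 3, 5, 12, 1, 8, 13, 4, 11, 7, 0, 9]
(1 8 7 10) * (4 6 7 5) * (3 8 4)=(1 4 6 7 10)(3 8 5)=[0, 4, 2, 8, 6, 3, 7, 10, 5, 9, 1]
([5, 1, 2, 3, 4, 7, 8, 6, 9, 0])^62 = (0 7 8)(5 6 9)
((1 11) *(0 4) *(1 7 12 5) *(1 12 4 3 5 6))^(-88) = (0 5 6 11 4 3 12 1 7)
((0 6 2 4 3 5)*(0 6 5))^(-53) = ((0 5 6 2 4 3))^(-53) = (0 5 6 2 4 3)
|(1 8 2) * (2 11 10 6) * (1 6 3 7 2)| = |(1 8 11 10 3 7 2 6)| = 8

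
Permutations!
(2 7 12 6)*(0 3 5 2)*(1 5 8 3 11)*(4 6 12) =(12)(0 11 1 5 2 7 4 6)(3 8) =[11, 5, 7, 8, 6, 2, 0, 4, 3, 9, 10, 1, 12]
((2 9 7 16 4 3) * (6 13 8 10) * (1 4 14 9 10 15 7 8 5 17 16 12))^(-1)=(1 12 7 15 8 9 14 16 17 5 13 6 10 2 3 4)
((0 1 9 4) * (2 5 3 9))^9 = ((0 1 2 5 3 9 4))^9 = (0 2 3 4 1 5 9)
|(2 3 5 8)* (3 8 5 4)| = |(2 8)(3 4)| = 2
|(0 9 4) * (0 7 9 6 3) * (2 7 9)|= 6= |(0 6 3)(2 7)(4 9)|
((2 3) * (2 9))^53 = (2 9 3)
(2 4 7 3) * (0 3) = [3, 1, 4, 2, 7, 5, 6, 0] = (0 3 2 4 7)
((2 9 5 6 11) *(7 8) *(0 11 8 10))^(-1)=((0 11 2 9 5 6 8 7 10))^(-1)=(0 10 7 8 6 5 9 2 11)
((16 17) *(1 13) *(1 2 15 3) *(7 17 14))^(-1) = (1 3 15 2 13)(7 14 16 17)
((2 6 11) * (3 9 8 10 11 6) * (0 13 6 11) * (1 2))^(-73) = ((0 13 6 11 1 2 3 9 8 10))^(-73) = (0 9 1 13 8 2 6 10 3 11)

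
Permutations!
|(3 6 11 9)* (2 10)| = |(2 10)(3 6 11 9)| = 4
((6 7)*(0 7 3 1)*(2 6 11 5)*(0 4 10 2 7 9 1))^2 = ((0 9 1 4 10 2 6 3)(5 7 11))^2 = (0 1 10 6)(2 3 9 4)(5 11 7)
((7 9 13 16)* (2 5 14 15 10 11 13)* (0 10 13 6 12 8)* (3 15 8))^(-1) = (0 8 14 5 2 9 7 16 13 15 3 12 6 11 10)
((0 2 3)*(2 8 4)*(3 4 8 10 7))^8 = (10)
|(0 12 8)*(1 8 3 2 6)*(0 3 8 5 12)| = |(1 5 12 8 3 2 6)| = 7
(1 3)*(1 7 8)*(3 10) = (1 10 3 7 8) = [0, 10, 2, 7, 4, 5, 6, 8, 1, 9, 3]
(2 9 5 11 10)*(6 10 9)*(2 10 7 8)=[0, 1, 6, 3, 4, 11, 7, 8, 2, 5, 10, 9]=(2 6 7 8)(5 11 9)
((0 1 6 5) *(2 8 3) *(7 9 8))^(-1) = ((0 1 6 5)(2 7 9 8 3))^(-1) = (0 5 6 1)(2 3 8 9 7)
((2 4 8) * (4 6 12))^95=(12)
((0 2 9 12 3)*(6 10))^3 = ((0 2 9 12 3)(6 10))^3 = (0 12 2 3 9)(6 10)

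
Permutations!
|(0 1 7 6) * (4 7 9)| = |(0 1 9 4 7 6)| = 6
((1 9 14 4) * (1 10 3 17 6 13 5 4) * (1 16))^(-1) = ((1 9 14 16)(3 17 6 13 5 4 10))^(-1) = (1 16 14 9)(3 10 4 5 13 6 17)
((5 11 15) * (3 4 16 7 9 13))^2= ((3 4 16 7 9 13)(5 11 15))^2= (3 16 9)(4 7 13)(5 15 11)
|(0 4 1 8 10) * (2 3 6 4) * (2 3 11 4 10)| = 20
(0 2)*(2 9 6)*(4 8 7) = [9, 1, 0, 3, 8, 5, 2, 4, 7, 6] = (0 9 6 2)(4 8 7)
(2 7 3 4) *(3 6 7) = (2 3 4)(6 7) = [0, 1, 3, 4, 2, 5, 7, 6]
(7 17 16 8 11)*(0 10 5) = (0 10 5)(7 17 16 8 11) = [10, 1, 2, 3, 4, 0, 6, 17, 11, 9, 5, 7, 12, 13, 14, 15, 8, 16]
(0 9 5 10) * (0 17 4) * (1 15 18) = (0 9 5 10 17 4)(1 15 18) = [9, 15, 2, 3, 0, 10, 6, 7, 8, 5, 17, 11, 12, 13, 14, 18, 16, 4, 1]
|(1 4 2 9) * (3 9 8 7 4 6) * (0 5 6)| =|(0 5 6 3 9 1)(2 8 7 4)| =12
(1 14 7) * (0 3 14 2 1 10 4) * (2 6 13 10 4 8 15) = [3, 6, 1, 14, 0, 5, 13, 4, 15, 9, 8, 11, 12, 10, 7, 2] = (0 3 14 7 4)(1 6 13 10 8 15 2)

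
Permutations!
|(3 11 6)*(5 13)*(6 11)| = |(3 6)(5 13)| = 2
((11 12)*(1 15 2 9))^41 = ((1 15 2 9)(11 12))^41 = (1 15 2 9)(11 12)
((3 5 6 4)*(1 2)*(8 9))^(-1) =((1 2)(3 5 6 4)(8 9))^(-1) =(1 2)(3 4 6 5)(8 9)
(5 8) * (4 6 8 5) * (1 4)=[0, 4, 2, 3, 6, 5, 8, 7, 1]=(1 4 6 8)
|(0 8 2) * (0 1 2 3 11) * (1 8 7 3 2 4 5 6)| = 4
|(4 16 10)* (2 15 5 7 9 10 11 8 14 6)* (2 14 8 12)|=|(2 15 5 7 9 10 4 16 11 12)(6 14)|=10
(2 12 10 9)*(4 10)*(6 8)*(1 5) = [0, 5, 12, 3, 10, 1, 8, 7, 6, 2, 9, 11, 4] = (1 5)(2 12 4 10 9)(6 8)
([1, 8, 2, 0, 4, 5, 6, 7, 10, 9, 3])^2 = (0 8 3 1 10)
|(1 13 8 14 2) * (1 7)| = |(1 13 8 14 2 7)| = 6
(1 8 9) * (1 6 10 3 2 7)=(1 8 9 6 10 3 2 7)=[0, 8, 7, 2, 4, 5, 10, 1, 9, 6, 3]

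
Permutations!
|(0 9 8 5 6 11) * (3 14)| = |(0 9 8 5 6 11)(3 14)| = 6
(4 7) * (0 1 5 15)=[1, 5, 2, 3, 7, 15, 6, 4, 8, 9, 10, 11, 12, 13, 14, 0]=(0 1 5 15)(4 7)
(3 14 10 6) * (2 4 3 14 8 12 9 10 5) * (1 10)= (1 10 6 14 5 2 4 3 8 12 9)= [0, 10, 4, 8, 3, 2, 14, 7, 12, 1, 6, 11, 9, 13, 5]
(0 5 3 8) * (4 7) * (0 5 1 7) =(0 1 7 4)(3 8 5) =[1, 7, 2, 8, 0, 3, 6, 4, 5]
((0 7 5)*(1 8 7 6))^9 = (0 8)(1 5)(6 7)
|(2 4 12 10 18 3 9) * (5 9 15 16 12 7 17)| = 6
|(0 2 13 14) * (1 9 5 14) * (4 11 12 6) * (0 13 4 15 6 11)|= |(0 2 4)(1 9 5 14 13)(6 15)(11 12)|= 30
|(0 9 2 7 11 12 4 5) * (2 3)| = 9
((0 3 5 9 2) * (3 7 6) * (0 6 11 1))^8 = ((0 7 11 1)(2 6 3 5 9))^8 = (11)(2 5 6 9 3)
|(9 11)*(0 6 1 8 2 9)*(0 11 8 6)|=6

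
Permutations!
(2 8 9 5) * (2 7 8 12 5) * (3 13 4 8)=(2 12 5 7 3 13 4 8 9)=[0, 1, 12, 13, 8, 7, 6, 3, 9, 2, 10, 11, 5, 4]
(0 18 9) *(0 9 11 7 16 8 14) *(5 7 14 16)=[18, 1, 2, 3, 4, 7, 6, 5, 16, 9, 10, 14, 12, 13, 0, 15, 8, 17, 11]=(0 18 11 14)(5 7)(8 16)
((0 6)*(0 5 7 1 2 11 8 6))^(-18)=((1 2 11 8 6 5 7))^(-18)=(1 8 7 11 5 2 6)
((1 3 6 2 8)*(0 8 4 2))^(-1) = (0 6 3 1 8)(2 4)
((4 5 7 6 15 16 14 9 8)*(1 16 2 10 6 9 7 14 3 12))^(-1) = (1 12 3 16)(2 15 6 10)(4 8 9 7 14 5)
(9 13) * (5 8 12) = (5 8 12)(9 13) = [0, 1, 2, 3, 4, 8, 6, 7, 12, 13, 10, 11, 5, 9]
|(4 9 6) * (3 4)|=4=|(3 4 9 6)|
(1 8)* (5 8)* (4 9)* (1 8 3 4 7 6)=(1 5 3 4 9 7 6)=[0, 5, 2, 4, 9, 3, 1, 6, 8, 7]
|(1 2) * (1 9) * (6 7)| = |(1 2 9)(6 7)| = 6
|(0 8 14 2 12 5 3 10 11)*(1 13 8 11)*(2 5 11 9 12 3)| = |(0 9 12 11)(1 13 8 14 5 2 3 10)| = 8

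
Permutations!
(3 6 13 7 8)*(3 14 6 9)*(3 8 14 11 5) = (3 9 8 11 5)(6 13 7 14) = [0, 1, 2, 9, 4, 3, 13, 14, 11, 8, 10, 5, 12, 7, 6]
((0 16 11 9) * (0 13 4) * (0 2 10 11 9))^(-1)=((0 16 9 13 4 2 10 11))^(-1)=(0 11 10 2 4 13 9 16)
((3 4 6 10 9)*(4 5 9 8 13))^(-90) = ((3 5 9)(4 6 10 8 13))^(-90) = (13)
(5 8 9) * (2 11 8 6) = [0, 1, 11, 3, 4, 6, 2, 7, 9, 5, 10, 8] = (2 11 8 9 5 6)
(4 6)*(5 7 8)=(4 6)(5 7 8)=[0, 1, 2, 3, 6, 7, 4, 8, 5]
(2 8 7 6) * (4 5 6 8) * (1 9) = [0, 9, 4, 3, 5, 6, 2, 8, 7, 1] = (1 9)(2 4 5 6)(7 8)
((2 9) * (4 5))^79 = ((2 9)(4 5))^79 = (2 9)(4 5)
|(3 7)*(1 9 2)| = |(1 9 2)(3 7)| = 6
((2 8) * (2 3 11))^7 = (2 11 3 8)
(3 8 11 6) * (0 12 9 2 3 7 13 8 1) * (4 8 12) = (0 4 8 11 6 7 13 12 9 2 3 1) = [4, 0, 3, 1, 8, 5, 7, 13, 11, 2, 10, 6, 9, 12]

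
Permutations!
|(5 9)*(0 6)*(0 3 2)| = |(0 6 3 2)(5 9)| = 4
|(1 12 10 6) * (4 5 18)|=|(1 12 10 6)(4 5 18)|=12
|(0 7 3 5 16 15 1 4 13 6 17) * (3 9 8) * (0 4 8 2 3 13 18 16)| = 18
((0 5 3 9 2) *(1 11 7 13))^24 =(13)(0 2 9 3 5)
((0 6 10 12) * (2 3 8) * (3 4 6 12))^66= (12)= ((0 12)(2 4 6 10 3 8))^66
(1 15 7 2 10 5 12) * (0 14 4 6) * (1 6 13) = (0 14 4 13 1 15 7 2 10 5 12 6) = [14, 15, 10, 3, 13, 12, 0, 2, 8, 9, 5, 11, 6, 1, 4, 7]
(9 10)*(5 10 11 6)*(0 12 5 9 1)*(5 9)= (0 12 9 11 6 5 10 1)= [12, 0, 2, 3, 4, 10, 5, 7, 8, 11, 1, 6, 9]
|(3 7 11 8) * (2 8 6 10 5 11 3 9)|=12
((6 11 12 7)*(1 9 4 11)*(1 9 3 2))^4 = (1 3 2)(4 6 12)(7 11 9)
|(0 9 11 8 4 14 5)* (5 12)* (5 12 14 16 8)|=12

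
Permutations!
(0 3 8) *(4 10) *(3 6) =(0 6 3 8)(4 10) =[6, 1, 2, 8, 10, 5, 3, 7, 0, 9, 4]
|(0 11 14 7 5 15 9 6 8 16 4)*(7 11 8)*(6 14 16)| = 11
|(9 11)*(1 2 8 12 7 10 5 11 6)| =10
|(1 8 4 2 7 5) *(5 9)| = 7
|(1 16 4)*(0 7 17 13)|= |(0 7 17 13)(1 16 4)|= 12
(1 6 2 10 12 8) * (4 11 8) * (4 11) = [0, 6, 10, 3, 4, 5, 2, 7, 1, 9, 12, 8, 11] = (1 6 2 10 12 11 8)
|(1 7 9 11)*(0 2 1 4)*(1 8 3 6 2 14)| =28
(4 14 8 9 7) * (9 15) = (4 14 8 15 9 7) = [0, 1, 2, 3, 14, 5, 6, 4, 15, 7, 10, 11, 12, 13, 8, 9]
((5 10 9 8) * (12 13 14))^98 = (5 9)(8 10)(12 14 13)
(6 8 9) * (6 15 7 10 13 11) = (6 8 9 15 7 10 13 11) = [0, 1, 2, 3, 4, 5, 8, 10, 9, 15, 13, 6, 12, 11, 14, 7]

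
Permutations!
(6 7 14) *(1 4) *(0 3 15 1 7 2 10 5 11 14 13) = (0 3 15 1 4 7 13)(2 10 5 11 14 6) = [3, 4, 10, 15, 7, 11, 2, 13, 8, 9, 5, 14, 12, 0, 6, 1]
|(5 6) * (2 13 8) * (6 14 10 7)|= 15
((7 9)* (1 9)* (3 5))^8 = (1 7 9)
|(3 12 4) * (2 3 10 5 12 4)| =6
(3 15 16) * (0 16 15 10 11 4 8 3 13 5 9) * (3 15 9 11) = [16, 1, 2, 10, 8, 11, 6, 7, 15, 0, 3, 4, 12, 5, 14, 9, 13] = (0 16 13 5 11 4 8 15 9)(3 10)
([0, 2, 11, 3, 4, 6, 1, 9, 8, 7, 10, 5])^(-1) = [0, 6, 1, 3, 4, 11, 5, 9, 8, 7, 10, 2]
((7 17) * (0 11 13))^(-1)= (0 13 11)(7 17)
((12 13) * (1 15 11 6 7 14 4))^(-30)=(1 14 6 15 4 7 11)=((1 15 11 6 7 14 4)(12 13))^(-30)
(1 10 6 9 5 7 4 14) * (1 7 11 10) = (4 14 7)(5 11 10 6 9) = [0, 1, 2, 3, 14, 11, 9, 4, 8, 5, 6, 10, 12, 13, 7]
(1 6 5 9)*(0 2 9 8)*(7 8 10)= [2, 6, 9, 3, 4, 10, 5, 8, 0, 1, 7]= (0 2 9 1 6 5 10 7 8)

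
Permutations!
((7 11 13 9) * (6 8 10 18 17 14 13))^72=(6 10 17 13 7)(8 18 14 9 11)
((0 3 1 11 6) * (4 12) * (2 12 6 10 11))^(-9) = (0 4 2 3 6 12 1)(10 11)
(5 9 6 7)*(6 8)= [0, 1, 2, 3, 4, 9, 7, 5, 6, 8]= (5 9 8 6 7)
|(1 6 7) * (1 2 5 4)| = |(1 6 7 2 5 4)| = 6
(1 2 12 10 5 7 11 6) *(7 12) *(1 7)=(1 2)(5 12 10)(6 7 11)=[0, 2, 1, 3, 4, 12, 7, 11, 8, 9, 5, 6, 10]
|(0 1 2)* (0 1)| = 2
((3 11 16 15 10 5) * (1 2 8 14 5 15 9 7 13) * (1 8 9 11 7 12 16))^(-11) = (1 2 9 12 16 11)(3 7 13 8 14 5)(10 15)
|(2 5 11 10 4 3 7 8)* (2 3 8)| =8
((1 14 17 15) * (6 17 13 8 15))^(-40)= (17)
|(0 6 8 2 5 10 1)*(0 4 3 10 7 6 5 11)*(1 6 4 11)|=11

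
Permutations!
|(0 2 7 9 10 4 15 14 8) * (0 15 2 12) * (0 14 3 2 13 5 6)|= |(0 12 14 8 15 3 2 7 9 10 4 13 5 6)|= 14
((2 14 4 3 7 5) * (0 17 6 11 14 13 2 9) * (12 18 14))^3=((0 17 6 11 12 18 14 4 3 7 5 9)(2 13))^3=(0 11 14 7)(2 13)(3 9 6 18)(4 5 17 12)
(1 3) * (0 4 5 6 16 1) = (0 4 5 6 16 1 3) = [4, 3, 2, 0, 5, 6, 16, 7, 8, 9, 10, 11, 12, 13, 14, 15, 1]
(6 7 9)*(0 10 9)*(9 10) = (10)(0 9 6 7) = [9, 1, 2, 3, 4, 5, 7, 0, 8, 6, 10]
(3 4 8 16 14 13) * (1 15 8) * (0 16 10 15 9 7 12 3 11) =(0 16 14 13 11)(1 9 7 12 3 4)(8 10 15) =[16, 9, 2, 4, 1, 5, 6, 12, 10, 7, 15, 0, 3, 11, 13, 8, 14]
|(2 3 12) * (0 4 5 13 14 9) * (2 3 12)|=6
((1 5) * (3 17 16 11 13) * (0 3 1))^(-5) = ((0 3 17 16 11 13 1 5))^(-5) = (0 16 1 3 11 5 17 13)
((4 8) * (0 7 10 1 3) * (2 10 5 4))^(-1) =((0 7 5 4 8 2 10 1 3))^(-1) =(0 3 1 10 2 8 4 5 7)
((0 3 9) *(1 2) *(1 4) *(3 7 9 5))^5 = (0 9 7)(1 4 2)(3 5)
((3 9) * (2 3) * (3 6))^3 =(2 9 3 6)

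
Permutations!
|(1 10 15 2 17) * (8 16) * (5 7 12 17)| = |(1 10 15 2 5 7 12 17)(8 16)| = 8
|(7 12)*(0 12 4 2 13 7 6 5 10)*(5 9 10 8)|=|(0 12 6 9 10)(2 13 7 4)(5 8)|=20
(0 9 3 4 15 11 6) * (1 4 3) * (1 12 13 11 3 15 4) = (0 9 12 13 11 6)(3 15) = [9, 1, 2, 15, 4, 5, 0, 7, 8, 12, 10, 6, 13, 11, 14, 3]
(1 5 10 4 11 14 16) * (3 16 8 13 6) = (1 5 10 4 11 14 8 13 6 3 16) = [0, 5, 2, 16, 11, 10, 3, 7, 13, 9, 4, 14, 12, 6, 8, 15, 1]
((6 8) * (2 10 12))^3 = (12)(6 8)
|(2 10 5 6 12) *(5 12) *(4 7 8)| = |(2 10 12)(4 7 8)(5 6)| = 6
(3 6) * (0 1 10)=(0 1 10)(3 6)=[1, 10, 2, 6, 4, 5, 3, 7, 8, 9, 0]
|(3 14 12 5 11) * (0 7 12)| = |(0 7 12 5 11 3 14)| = 7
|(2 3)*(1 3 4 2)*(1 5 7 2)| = 6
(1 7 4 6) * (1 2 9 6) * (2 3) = (1 7 4)(2 9 6 3) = [0, 7, 9, 2, 1, 5, 3, 4, 8, 6]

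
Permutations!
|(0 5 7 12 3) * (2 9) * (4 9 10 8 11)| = |(0 5 7 12 3)(2 10 8 11 4 9)| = 30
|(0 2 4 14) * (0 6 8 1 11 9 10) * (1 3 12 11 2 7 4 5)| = |(0 7 4 14 6 8 3 12 11 9 10)(1 2 5)| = 33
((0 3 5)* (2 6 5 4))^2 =((0 3 4 2 6 5))^2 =(0 4 6)(2 5 3)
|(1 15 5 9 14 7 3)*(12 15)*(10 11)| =8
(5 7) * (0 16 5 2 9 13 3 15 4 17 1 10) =(0 16 5 7 2 9 13 3 15 4 17 1 10) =[16, 10, 9, 15, 17, 7, 6, 2, 8, 13, 0, 11, 12, 3, 14, 4, 5, 1]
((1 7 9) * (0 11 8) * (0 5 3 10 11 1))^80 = (11)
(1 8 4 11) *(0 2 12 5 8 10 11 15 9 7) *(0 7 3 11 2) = [0, 10, 12, 11, 15, 8, 6, 7, 4, 3, 2, 1, 5, 13, 14, 9] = (1 10 2 12 5 8 4 15 9 3 11)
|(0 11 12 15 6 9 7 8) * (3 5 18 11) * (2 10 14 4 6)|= |(0 3 5 18 11 12 15 2 10 14 4 6 9 7 8)|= 15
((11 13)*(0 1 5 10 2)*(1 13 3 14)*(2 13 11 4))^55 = (0 5)(1 2)(3 13)(4 14)(10 11)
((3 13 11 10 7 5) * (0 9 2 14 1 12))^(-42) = ((0 9 2 14 1 12)(3 13 11 10 7 5))^(-42) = (14)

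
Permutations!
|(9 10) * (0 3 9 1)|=|(0 3 9 10 1)|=5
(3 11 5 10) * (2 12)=[0, 1, 12, 11, 4, 10, 6, 7, 8, 9, 3, 5, 2]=(2 12)(3 11 5 10)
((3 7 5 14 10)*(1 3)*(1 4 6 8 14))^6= (1 7)(3 5)(4 6 8 14 10)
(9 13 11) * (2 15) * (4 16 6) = (2 15)(4 16 6)(9 13 11) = [0, 1, 15, 3, 16, 5, 4, 7, 8, 13, 10, 9, 12, 11, 14, 2, 6]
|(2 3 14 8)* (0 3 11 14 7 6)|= |(0 3 7 6)(2 11 14 8)|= 4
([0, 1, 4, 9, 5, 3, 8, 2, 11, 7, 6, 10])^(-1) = [0, 1, 7, 5, 2, 4, 10, 9, 6, 3, 11, 8]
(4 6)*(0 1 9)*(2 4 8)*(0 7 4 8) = (0 1 9 7 4 6)(2 8) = [1, 9, 8, 3, 6, 5, 0, 4, 2, 7]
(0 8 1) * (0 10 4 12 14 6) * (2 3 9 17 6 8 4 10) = (0 4 12 14 8 1 2 3 9 17 6) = [4, 2, 3, 9, 12, 5, 0, 7, 1, 17, 10, 11, 14, 13, 8, 15, 16, 6]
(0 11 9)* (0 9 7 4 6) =(0 11 7 4 6) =[11, 1, 2, 3, 6, 5, 0, 4, 8, 9, 10, 7]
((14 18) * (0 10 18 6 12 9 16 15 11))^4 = (0 6 15 18 9)(10 12 11 14 16)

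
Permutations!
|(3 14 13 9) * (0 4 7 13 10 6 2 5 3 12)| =|(0 4 7 13 9 12)(2 5 3 14 10 6)| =6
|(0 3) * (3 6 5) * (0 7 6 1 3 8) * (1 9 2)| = 9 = |(0 9 2 1 3 7 6 5 8)|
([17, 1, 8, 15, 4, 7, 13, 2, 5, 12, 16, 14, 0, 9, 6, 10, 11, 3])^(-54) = [11, 1, 5, 6, 4, 2, 3, 8, 7, 10, 9, 0, 16, 15, 17, 13, 12, 14]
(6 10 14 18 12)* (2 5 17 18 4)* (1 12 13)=(1 12 6 10 14 4 2 5 17 18 13)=[0, 12, 5, 3, 2, 17, 10, 7, 8, 9, 14, 11, 6, 1, 4, 15, 16, 18, 13]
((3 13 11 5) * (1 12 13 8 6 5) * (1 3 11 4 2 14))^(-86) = ((1 12 13 4 2 14)(3 8 6 5 11))^(-86) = (1 2 13)(3 11 5 6 8)(4 12 14)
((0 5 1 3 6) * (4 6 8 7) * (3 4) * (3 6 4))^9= (0 1 8 6 5 3 7)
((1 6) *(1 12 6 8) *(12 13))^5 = ((1 8)(6 13 12))^5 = (1 8)(6 12 13)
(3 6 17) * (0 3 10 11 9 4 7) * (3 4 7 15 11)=(0 4 15 11 9 7)(3 6 17 10)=[4, 1, 2, 6, 15, 5, 17, 0, 8, 7, 3, 9, 12, 13, 14, 11, 16, 10]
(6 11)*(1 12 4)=(1 12 4)(6 11)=[0, 12, 2, 3, 1, 5, 11, 7, 8, 9, 10, 6, 4]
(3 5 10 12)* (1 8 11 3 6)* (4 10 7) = (1 8 11 3 5 7 4 10 12 6) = [0, 8, 2, 5, 10, 7, 1, 4, 11, 9, 12, 3, 6]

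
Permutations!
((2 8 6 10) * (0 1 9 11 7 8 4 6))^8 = (0 9 7)(1 11 8)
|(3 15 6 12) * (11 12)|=5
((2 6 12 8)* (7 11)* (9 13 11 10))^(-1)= (2 8 12 6)(7 11 13 9 10)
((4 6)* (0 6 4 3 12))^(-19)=((0 6 3 12))^(-19)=(0 6 3 12)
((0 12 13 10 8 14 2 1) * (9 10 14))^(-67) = (0 1 2 14 13 12)(8 10 9)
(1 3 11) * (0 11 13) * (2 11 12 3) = (0 12 3 13)(1 2 11) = [12, 2, 11, 13, 4, 5, 6, 7, 8, 9, 10, 1, 3, 0]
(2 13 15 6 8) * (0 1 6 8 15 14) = [1, 6, 13, 3, 4, 5, 15, 7, 2, 9, 10, 11, 12, 14, 0, 8] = (0 1 6 15 8 2 13 14)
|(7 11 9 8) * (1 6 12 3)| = 4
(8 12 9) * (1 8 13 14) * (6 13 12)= (1 8 6 13 14)(9 12)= [0, 8, 2, 3, 4, 5, 13, 7, 6, 12, 10, 11, 9, 14, 1]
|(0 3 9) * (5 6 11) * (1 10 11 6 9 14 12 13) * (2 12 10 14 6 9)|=8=|(0 3 6 9)(1 14 10 11 5 2 12 13)|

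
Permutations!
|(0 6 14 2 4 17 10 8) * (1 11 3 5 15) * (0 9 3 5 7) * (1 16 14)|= |(0 6 1 11 5 15 16 14 2 4 17 10 8 9 3 7)|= 16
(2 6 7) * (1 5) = (1 5)(2 6 7) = [0, 5, 6, 3, 4, 1, 7, 2]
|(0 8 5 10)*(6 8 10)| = 6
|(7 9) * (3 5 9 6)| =|(3 5 9 7 6)| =5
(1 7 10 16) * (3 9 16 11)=(1 7 10 11 3 9 16)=[0, 7, 2, 9, 4, 5, 6, 10, 8, 16, 11, 3, 12, 13, 14, 15, 1]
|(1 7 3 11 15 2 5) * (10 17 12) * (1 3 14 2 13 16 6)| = |(1 7 14 2 5 3 11 15 13 16 6)(10 17 12)| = 33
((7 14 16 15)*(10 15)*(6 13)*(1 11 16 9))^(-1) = ((1 11 16 10 15 7 14 9)(6 13))^(-1) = (1 9 14 7 15 10 16 11)(6 13)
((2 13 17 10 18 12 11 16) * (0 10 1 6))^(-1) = (0 6 1 17 13 2 16 11 12 18 10)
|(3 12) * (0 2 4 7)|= |(0 2 4 7)(3 12)|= 4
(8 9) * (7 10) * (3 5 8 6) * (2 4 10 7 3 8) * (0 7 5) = [7, 1, 4, 0, 10, 2, 8, 5, 9, 6, 3] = (0 7 5 2 4 10 3)(6 8 9)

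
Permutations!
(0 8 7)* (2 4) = (0 8 7)(2 4) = [8, 1, 4, 3, 2, 5, 6, 0, 7]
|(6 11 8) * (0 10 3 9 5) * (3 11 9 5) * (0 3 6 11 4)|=6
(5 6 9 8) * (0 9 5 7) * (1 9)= [1, 9, 2, 3, 4, 6, 5, 0, 7, 8]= (0 1 9 8 7)(5 6)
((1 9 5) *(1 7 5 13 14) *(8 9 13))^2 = (1 14 13)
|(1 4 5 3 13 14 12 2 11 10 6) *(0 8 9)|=33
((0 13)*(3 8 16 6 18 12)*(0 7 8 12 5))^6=((0 13 7 8 16 6 18 5)(3 12))^6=(0 18 16 7)(5 6 8 13)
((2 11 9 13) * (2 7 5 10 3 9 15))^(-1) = ((2 11 15)(3 9 13 7 5 10))^(-1) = (2 15 11)(3 10 5 7 13 9)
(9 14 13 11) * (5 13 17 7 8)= [0, 1, 2, 3, 4, 13, 6, 8, 5, 14, 10, 9, 12, 11, 17, 15, 16, 7]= (5 13 11 9 14 17 7 8)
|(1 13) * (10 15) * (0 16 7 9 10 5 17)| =8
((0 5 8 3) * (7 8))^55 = (8)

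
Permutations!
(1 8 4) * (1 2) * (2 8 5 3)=(1 5 3 2)(4 8)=[0, 5, 1, 2, 8, 3, 6, 7, 4]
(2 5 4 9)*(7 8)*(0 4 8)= (0 4 9 2 5 8 7)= [4, 1, 5, 3, 9, 8, 6, 0, 7, 2]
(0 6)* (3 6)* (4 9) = (0 3 6)(4 9) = [3, 1, 2, 6, 9, 5, 0, 7, 8, 4]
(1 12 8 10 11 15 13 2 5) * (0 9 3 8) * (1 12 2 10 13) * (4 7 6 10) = (0 9 3 8 13 4 7 6 10 11 15 1 2 5 12) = [9, 2, 5, 8, 7, 12, 10, 6, 13, 3, 11, 15, 0, 4, 14, 1]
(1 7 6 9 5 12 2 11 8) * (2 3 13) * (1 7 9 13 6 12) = (1 9 5)(2 11 8 7 12 3 6 13) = [0, 9, 11, 6, 4, 1, 13, 12, 7, 5, 10, 8, 3, 2]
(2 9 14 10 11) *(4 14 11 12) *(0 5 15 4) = (0 5 15 4 14 10 12)(2 9 11) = [5, 1, 9, 3, 14, 15, 6, 7, 8, 11, 12, 2, 0, 13, 10, 4]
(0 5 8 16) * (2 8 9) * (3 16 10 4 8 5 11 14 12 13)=(0 11 14 12 13 3 16)(2 5 9)(4 8 10)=[11, 1, 5, 16, 8, 9, 6, 7, 10, 2, 4, 14, 13, 3, 12, 15, 0]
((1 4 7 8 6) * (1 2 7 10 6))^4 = ((1 4 10 6 2 7 8))^4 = (1 2 4 7 10 8 6)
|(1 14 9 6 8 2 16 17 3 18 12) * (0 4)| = 22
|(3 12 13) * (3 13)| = 2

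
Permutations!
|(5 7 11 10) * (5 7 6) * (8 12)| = 6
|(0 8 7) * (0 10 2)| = 5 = |(0 8 7 10 2)|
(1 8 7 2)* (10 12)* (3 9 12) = [0, 8, 1, 9, 4, 5, 6, 2, 7, 12, 3, 11, 10] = (1 8 7 2)(3 9 12 10)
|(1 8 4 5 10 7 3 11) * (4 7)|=|(1 8 7 3 11)(4 5 10)|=15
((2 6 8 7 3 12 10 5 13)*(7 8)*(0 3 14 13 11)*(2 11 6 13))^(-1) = ((0 3 12 10 5 6 7 14 2 13 11))^(-1) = (0 11 13 2 14 7 6 5 10 12 3)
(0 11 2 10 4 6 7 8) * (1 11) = (0 1 11 2 10 4 6 7 8) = [1, 11, 10, 3, 6, 5, 7, 8, 0, 9, 4, 2]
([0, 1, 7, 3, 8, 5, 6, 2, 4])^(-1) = [0, 1, 7, 3, 8, 5, 6, 2, 4]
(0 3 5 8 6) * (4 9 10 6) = [3, 1, 2, 5, 9, 8, 0, 7, 4, 10, 6] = (0 3 5 8 4 9 10 6)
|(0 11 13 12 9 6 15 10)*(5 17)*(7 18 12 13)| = |(0 11 7 18 12 9 6 15 10)(5 17)| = 18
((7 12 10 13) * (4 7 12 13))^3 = (4 12 7 10 13)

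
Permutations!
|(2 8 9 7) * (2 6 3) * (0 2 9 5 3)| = |(0 2 8 5 3 9 7 6)| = 8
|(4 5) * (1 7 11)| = 6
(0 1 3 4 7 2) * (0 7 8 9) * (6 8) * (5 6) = [1, 3, 7, 4, 5, 6, 8, 2, 9, 0] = (0 1 3 4 5 6 8 9)(2 7)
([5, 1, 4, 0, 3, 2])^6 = [5, 1, 4, 0, 3, 2]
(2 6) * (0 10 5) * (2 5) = (0 10 2 6 5) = [10, 1, 6, 3, 4, 0, 5, 7, 8, 9, 2]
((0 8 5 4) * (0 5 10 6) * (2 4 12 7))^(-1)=(0 6 10 8)(2 7 12 5 4)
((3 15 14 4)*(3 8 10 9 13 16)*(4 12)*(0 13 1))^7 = ((0 13 16 3 15 14 12 4 8 10 9 1))^7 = (0 4 16 10 15 1 12 13 8 3 9 14)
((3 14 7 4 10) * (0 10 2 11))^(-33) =((0 10 3 14 7 4 2 11))^(-33) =(0 11 2 4 7 14 3 10)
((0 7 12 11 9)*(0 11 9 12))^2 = (9 12 11)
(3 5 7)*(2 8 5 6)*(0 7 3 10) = [7, 1, 8, 6, 4, 3, 2, 10, 5, 9, 0] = (0 7 10)(2 8 5 3 6)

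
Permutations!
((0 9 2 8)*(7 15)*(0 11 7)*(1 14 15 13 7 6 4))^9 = ((0 9 2 8 11 6 4 1 14 15)(7 13))^9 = (0 15 14 1 4 6 11 8 2 9)(7 13)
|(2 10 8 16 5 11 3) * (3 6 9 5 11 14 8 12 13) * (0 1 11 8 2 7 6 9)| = 26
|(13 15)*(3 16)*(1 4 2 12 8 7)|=6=|(1 4 2 12 8 7)(3 16)(13 15)|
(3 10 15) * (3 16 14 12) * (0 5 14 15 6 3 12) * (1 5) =(0 1 5 14)(3 10 6)(15 16) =[1, 5, 2, 10, 4, 14, 3, 7, 8, 9, 6, 11, 12, 13, 0, 16, 15]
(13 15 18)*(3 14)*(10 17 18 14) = (3 10 17 18 13 15 14) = [0, 1, 2, 10, 4, 5, 6, 7, 8, 9, 17, 11, 12, 15, 3, 14, 16, 18, 13]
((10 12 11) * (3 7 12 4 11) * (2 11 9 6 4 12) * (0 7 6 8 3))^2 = ((0 7 2 11 10 12)(3 6 4 9 8))^2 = (0 2 10)(3 4 8 6 9)(7 11 12)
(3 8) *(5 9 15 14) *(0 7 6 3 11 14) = (0 7 6 3 8 11 14 5 9 15) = [7, 1, 2, 8, 4, 9, 3, 6, 11, 15, 10, 14, 12, 13, 5, 0]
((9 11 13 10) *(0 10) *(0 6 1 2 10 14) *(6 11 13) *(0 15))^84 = ((0 14 15)(1 2 10 9 13 11 6))^84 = (15)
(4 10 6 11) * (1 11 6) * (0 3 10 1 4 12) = (0 3 10 4 1 11 12) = [3, 11, 2, 10, 1, 5, 6, 7, 8, 9, 4, 12, 0]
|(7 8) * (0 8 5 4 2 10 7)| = 10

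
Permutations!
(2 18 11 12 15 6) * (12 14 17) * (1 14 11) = [0, 14, 18, 3, 4, 5, 2, 7, 8, 9, 10, 11, 15, 13, 17, 6, 16, 12, 1] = (1 14 17 12 15 6 2 18)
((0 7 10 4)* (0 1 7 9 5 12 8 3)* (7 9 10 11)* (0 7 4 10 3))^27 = ((0 3 7 11 4 1 9 5 12 8))^27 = (0 5 4 3 12 1 7 8 9 11)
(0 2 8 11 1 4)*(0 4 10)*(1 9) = [2, 10, 8, 3, 4, 5, 6, 7, 11, 1, 0, 9] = (0 2 8 11 9 1 10)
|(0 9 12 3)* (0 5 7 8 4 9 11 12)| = 9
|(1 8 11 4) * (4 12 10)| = |(1 8 11 12 10 4)| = 6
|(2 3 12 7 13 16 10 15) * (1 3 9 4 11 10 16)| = |(16)(1 3 12 7 13)(2 9 4 11 10 15)| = 30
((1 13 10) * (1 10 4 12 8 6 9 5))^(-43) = (1 6 4 5 8 13 9 12)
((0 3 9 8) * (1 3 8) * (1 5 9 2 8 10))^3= (0 3)(1 8)(2 10)(5 9)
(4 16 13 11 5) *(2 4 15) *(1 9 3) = (1 9 3)(2 4 16 13 11 5 15) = [0, 9, 4, 1, 16, 15, 6, 7, 8, 3, 10, 5, 12, 11, 14, 2, 13]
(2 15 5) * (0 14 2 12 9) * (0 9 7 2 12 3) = (0 14 12 7 2 15 5 3) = [14, 1, 15, 0, 4, 3, 6, 2, 8, 9, 10, 11, 7, 13, 12, 5]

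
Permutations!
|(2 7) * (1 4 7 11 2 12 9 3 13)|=|(1 4 7 12 9 3 13)(2 11)|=14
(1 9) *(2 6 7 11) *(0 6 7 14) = (0 6 14)(1 9)(2 7 11) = [6, 9, 7, 3, 4, 5, 14, 11, 8, 1, 10, 2, 12, 13, 0]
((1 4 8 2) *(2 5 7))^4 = ((1 4 8 5 7 2))^4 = (1 7 8)(2 5 4)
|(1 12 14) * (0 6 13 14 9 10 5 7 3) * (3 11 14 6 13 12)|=12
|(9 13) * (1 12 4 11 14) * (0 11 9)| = |(0 11 14 1 12 4 9 13)| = 8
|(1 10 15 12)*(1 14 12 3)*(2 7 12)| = 4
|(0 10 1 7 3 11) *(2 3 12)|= |(0 10 1 7 12 2 3 11)|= 8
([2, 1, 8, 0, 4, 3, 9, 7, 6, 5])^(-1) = (0 3 5 9 6 8 2)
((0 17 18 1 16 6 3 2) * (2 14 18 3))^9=((0 17 3 14 18 1 16 6 2))^9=(18)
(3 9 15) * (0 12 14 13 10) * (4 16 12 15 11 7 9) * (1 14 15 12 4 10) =(0 12 15 3 10)(1 14 13)(4 16)(7 9 11) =[12, 14, 2, 10, 16, 5, 6, 9, 8, 11, 0, 7, 15, 1, 13, 3, 4]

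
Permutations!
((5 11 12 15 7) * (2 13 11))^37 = (2 11 15 5 13 12 7)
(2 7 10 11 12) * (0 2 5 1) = (0 2 7 10 11 12 5 1) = [2, 0, 7, 3, 4, 1, 6, 10, 8, 9, 11, 12, 5]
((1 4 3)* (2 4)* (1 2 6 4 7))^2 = (1 4 2)(3 7 6)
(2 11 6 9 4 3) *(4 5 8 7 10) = [0, 1, 11, 2, 3, 8, 9, 10, 7, 5, 4, 6] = (2 11 6 9 5 8 7 10 4 3)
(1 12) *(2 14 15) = (1 12)(2 14 15) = [0, 12, 14, 3, 4, 5, 6, 7, 8, 9, 10, 11, 1, 13, 15, 2]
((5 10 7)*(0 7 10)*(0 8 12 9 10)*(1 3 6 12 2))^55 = ((0 7 5 8 2 1 3 6 12 9 10))^55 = (12)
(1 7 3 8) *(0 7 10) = [7, 10, 2, 8, 4, 5, 6, 3, 1, 9, 0] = (0 7 3 8 1 10)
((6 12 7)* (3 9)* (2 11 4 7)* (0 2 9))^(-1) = ((0 2 11 4 7 6 12 9 3))^(-1) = (0 3 9 12 6 7 4 11 2)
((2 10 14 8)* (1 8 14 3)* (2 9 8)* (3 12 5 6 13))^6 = ((14)(1 2 10 12 5 6 13 3)(8 9))^6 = (14)(1 13 5 10)(2 3 6 12)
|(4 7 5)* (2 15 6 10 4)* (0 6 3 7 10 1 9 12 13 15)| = 22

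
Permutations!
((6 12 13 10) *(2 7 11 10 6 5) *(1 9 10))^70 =(6 12 13)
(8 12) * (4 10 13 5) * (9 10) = (4 9 10 13 5)(8 12) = [0, 1, 2, 3, 9, 4, 6, 7, 12, 10, 13, 11, 8, 5]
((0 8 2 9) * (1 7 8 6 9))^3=((0 6 9)(1 7 8 2))^3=(9)(1 2 8 7)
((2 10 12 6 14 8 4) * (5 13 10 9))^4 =(2 10 8 5 6)(4 13 14 9 12)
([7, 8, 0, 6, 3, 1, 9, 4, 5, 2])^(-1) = (0 2 9 6 3 4 7)(1 5 8)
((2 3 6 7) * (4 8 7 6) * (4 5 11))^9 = ((2 3 5 11 4 8 7))^9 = (2 5 4 7 3 11 8)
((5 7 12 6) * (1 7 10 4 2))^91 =(1 6 4 7 5 2 12 10)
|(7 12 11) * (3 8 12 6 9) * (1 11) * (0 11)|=|(0 11 7 6 9 3 8 12 1)|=9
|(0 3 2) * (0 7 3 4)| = |(0 4)(2 7 3)| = 6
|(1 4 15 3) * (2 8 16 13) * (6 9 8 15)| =10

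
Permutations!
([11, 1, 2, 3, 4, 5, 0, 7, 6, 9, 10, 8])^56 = [0, 1, 2, 3, 4, 5, 6, 7, 8, 9, 10, 11]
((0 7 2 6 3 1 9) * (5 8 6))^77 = ((0 7 2 5 8 6 3 1 9))^77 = (0 6 7 3 2 1 5 9 8)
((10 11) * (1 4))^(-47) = ((1 4)(10 11))^(-47) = (1 4)(10 11)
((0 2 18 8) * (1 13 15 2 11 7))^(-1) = ((0 11 7 1 13 15 2 18 8))^(-1) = (0 8 18 2 15 13 1 7 11)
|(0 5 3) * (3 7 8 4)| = |(0 5 7 8 4 3)| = 6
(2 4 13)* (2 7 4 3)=[0, 1, 3, 2, 13, 5, 6, 4, 8, 9, 10, 11, 12, 7]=(2 3)(4 13 7)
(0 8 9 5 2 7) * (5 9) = (9)(0 8 5 2 7) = [8, 1, 7, 3, 4, 2, 6, 0, 5, 9]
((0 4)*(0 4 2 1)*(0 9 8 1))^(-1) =((0 2)(1 9 8))^(-1) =(0 2)(1 8 9)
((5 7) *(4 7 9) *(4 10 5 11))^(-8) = (4 7 11)(5 9 10)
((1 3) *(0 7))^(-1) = ((0 7)(1 3))^(-1) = (0 7)(1 3)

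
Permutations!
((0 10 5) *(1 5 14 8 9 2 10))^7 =((0 1 5)(2 10 14 8 9))^7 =(0 1 5)(2 14 9 10 8)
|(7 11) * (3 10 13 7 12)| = 6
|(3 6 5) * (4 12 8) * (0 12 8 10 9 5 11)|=|(0 12 10 9 5 3 6 11)(4 8)|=8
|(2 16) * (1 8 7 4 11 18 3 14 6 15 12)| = |(1 8 7 4 11 18 3 14 6 15 12)(2 16)| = 22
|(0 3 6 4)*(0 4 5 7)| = 5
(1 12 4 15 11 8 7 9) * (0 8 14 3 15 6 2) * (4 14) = (0 8 7 9 1 12 14 3 15 11 4 6 2) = [8, 12, 0, 15, 6, 5, 2, 9, 7, 1, 10, 4, 14, 13, 3, 11]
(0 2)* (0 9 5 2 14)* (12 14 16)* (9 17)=(0 16 12 14)(2 17 9 5)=[16, 1, 17, 3, 4, 2, 6, 7, 8, 5, 10, 11, 14, 13, 0, 15, 12, 9]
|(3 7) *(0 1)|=2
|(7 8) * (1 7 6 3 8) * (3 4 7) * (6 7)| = 4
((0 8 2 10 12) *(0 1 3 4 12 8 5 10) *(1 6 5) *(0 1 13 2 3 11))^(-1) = ((0 13 2 1 11)(3 4 12 6 5 10 8))^(-1) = (0 11 1 2 13)(3 8 10 5 6 12 4)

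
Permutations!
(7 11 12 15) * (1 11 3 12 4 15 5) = (1 11 4 15 7 3 12 5) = [0, 11, 2, 12, 15, 1, 6, 3, 8, 9, 10, 4, 5, 13, 14, 7]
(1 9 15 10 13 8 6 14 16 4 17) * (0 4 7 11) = (0 4 17 1 9 15 10 13 8 6 14 16 7 11) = [4, 9, 2, 3, 17, 5, 14, 11, 6, 15, 13, 0, 12, 8, 16, 10, 7, 1]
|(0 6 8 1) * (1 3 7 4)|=|(0 6 8 3 7 4 1)|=7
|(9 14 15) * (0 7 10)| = 3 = |(0 7 10)(9 14 15)|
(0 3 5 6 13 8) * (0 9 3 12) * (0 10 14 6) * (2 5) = (0 12 10 14 6 13 8 9 3 2 5) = [12, 1, 5, 2, 4, 0, 13, 7, 9, 3, 14, 11, 10, 8, 6]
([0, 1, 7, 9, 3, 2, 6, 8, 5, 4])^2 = [0, 1, 8, 4, 9, 7, 6, 5, 2, 3]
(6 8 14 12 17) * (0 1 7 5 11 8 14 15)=(0 1 7 5 11 8 15)(6 14 12 17)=[1, 7, 2, 3, 4, 11, 14, 5, 15, 9, 10, 8, 17, 13, 12, 0, 16, 6]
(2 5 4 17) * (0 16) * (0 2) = (0 16 2 5 4 17) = [16, 1, 5, 3, 17, 4, 6, 7, 8, 9, 10, 11, 12, 13, 14, 15, 2, 0]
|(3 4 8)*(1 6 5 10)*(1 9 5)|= 6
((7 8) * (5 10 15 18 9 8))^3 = ((5 10 15 18 9 8 7))^3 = (5 18 7 15 8 10 9)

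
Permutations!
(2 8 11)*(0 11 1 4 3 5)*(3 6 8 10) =[11, 4, 10, 5, 6, 0, 8, 7, 1, 9, 3, 2] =(0 11 2 10 3 5)(1 4 6 8)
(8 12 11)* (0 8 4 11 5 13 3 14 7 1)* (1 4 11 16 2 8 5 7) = [5, 0, 8, 14, 16, 13, 6, 4, 12, 9, 10, 11, 7, 3, 1, 15, 2] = (0 5 13 3 14 1)(2 8 12 7 4 16)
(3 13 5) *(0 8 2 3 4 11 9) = (0 8 2 3 13 5 4 11 9) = [8, 1, 3, 13, 11, 4, 6, 7, 2, 0, 10, 9, 12, 5]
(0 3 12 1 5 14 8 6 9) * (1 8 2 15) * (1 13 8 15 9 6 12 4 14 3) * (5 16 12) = (0 1 16 12 15 13 8 5 3 4 14 2 9) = [1, 16, 9, 4, 14, 3, 6, 7, 5, 0, 10, 11, 15, 8, 2, 13, 12]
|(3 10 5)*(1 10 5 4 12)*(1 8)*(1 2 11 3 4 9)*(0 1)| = 28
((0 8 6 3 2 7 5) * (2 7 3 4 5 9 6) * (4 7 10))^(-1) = (0 5 4 10 3 2 8)(6 9 7)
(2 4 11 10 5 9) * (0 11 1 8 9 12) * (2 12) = [11, 8, 4, 3, 1, 2, 6, 7, 9, 12, 5, 10, 0] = (0 11 10 5 2 4 1 8 9 12)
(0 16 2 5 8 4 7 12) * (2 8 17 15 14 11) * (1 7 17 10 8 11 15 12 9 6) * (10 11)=[16, 7, 5, 3, 17, 11, 1, 9, 4, 6, 8, 2, 0, 13, 15, 14, 10, 12]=(0 16 10 8 4 17 12)(1 7 9 6)(2 5 11)(14 15)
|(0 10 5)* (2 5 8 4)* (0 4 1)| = 12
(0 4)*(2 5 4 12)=(0 12 2 5 4)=[12, 1, 5, 3, 0, 4, 6, 7, 8, 9, 10, 11, 2]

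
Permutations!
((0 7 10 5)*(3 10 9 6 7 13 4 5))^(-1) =((0 13 4 5)(3 10)(6 7 9))^(-1) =(0 5 4 13)(3 10)(6 9 7)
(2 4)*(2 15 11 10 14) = (2 4 15 11 10 14) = [0, 1, 4, 3, 15, 5, 6, 7, 8, 9, 14, 10, 12, 13, 2, 11]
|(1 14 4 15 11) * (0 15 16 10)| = |(0 15 11 1 14 4 16 10)| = 8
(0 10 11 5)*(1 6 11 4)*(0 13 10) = [0, 6, 2, 3, 1, 13, 11, 7, 8, 9, 4, 5, 12, 10] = (1 6 11 5 13 10 4)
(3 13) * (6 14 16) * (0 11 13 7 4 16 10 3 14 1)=(0 11 13 14 10 3 7 4 16 6 1)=[11, 0, 2, 7, 16, 5, 1, 4, 8, 9, 3, 13, 12, 14, 10, 15, 6]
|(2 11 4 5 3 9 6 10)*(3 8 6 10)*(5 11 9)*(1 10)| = |(1 10 2 9)(3 5 8 6)(4 11)| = 4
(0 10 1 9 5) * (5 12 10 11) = (0 11 5)(1 9 12 10) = [11, 9, 2, 3, 4, 0, 6, 7, 8, 12, 1, 5, 10]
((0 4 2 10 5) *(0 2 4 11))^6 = (11)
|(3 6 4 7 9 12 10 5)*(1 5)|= 9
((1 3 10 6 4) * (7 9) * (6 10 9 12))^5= ((1 3 9 7 12 6 4))^5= (1 6 7 3 4 12 9)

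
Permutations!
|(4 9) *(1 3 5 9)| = |(1 3 5 9 4)| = 5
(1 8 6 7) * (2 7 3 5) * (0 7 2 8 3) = [7, 3, 2, 5, 4, 8, 0, 1, 6] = (0 7 1 3 5 8 6)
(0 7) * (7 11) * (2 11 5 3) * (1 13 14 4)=[5, 13, 11, 2, 1, 3, 6, 0, 8, 9, 10, 7, 12, 14, 4]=(0 5 3 2 11 7)(1 13 14 4)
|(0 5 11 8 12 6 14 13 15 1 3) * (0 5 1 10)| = |(0 1 3 5 11 8 12 6 14 13 15 10)| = 12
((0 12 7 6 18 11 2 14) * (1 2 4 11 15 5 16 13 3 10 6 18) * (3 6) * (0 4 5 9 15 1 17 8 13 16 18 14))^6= (0 5 7 1 4)(2 11 12 18 14)(6 8)(13 17)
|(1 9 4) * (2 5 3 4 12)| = |(1 9 12 2 5 3 4)| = 7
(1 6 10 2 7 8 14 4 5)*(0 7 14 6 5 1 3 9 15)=(0 7 8 6 10 2 14 4 1 5 3 9 15)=[7, 5, 14, 9, 1, 3, 10, 8, 6, 15, 2, 11, 12, 13, 4, 0]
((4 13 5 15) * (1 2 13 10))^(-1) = (1 10 4 15 5 13 2)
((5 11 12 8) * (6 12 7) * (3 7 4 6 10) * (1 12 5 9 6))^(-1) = ((1 12 8 9 6 5 11 4)(3 7 10))^(-1) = (1 4 11 5 6 9 8 12)(3 10 7)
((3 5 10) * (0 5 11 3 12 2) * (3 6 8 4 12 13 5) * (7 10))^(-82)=(0 12 8 11)(2 4 6 3)(5 10)(7 13)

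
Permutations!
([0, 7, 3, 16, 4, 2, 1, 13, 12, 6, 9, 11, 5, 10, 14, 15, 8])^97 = (1 7 13 10 9 6)(2 3 16 8 12 5)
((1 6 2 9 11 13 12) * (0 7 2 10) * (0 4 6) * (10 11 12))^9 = (0 9)(1 2)(4 10 13 11 6)(7 12)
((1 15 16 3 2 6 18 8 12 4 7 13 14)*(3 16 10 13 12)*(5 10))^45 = ((1 15 5 10 13 14)(2 6 18 8 3)(4 7 12))^45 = (18)(1 10)(5 14)(13 15)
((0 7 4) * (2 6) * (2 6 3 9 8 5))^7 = ((0 7 4)(2 3 9 8 5))^7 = (0 7 4)(2 9 5 3 8)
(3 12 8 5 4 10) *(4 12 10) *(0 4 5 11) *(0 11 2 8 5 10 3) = (0 4 10)(2 8)(5 12) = [4, 1, 8, 3, 10, 12, 6, 7, 2, 9, 0, 11, 5]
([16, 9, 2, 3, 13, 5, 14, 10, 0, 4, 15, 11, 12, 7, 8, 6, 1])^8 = (0 15 4)(1 14 7)(6 13 16)(8 10 9)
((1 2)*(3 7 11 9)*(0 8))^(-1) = ((0 8)(1 2)(3 7 11 9))^(-1) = (0 8)(1 2)(3 9 11 7)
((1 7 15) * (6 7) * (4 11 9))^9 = ((1 6 7 15)(4 11 9))^9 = (1 6 7 15)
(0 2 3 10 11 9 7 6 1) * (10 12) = (0 2 3 12 10 11 9 7 6 1) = [2, 0, 3, 12, 4, 5, 1, 6, 8, 7, 11, 9, 10]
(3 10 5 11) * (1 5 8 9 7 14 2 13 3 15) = (1 5 11 15)(2 13 3 10 8 9 7 14) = [0, 5, 13, 10, 4, 11, 6, 14, 9, 7, 8, 15, 12, 3, 2, 1]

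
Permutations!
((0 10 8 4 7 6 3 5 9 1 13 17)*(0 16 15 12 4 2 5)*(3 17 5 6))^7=(0 15 8 4 6 3 16 10 12 2 7 17)(1 9 5 13)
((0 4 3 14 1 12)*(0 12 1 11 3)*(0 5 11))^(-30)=((0 4 5 11 3 14))^(-30)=(14)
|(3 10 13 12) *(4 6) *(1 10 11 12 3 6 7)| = |(1 10 13 3 11 12 6 4 7)| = 9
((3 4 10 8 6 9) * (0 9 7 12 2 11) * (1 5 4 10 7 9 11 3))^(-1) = (0 11)(1 9 6 8 10 3 2 12 7 4 5)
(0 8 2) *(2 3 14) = (0 8 3 14 2) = [8, 1, 0, 14, 4, 5, 6, 7, 3, 9, 10, 11, 12, 13, 2]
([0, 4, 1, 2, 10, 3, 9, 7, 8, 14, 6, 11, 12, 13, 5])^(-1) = [0, 2, 3, 5, 1, 14, 10, 7, 8, 6, 4, 11, 12, 13, 9]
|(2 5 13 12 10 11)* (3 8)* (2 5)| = 10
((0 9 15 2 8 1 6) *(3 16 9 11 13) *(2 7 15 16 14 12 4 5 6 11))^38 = (16)(0 8 11 3 12 5)(1 13 14 4 6 2)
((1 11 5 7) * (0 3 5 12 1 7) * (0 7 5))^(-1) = (0 3)(1 12 11)(5 7)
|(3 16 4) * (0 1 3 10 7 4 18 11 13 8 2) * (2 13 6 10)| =22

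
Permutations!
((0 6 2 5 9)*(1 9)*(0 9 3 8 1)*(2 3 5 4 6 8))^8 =((9)(0 8 1 5)(2 4 6 3))^8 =(9)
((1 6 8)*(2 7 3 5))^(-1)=(1 8 6)(2 5 3 7)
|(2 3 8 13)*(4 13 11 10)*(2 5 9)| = 9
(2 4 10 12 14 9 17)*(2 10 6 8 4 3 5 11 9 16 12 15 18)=(2 3 5 11 9 17 10 15 18)(4 6 8)(12 14 16)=[0, 1, 3, 5, 6, 11, 8, 7, 4, 17, 15, 9, 14, 13, 16, 18, 12, 10, 2]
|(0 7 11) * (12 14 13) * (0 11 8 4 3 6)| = 6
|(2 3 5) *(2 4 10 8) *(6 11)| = 6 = |(2 3 5 4 10 8)(6 11)|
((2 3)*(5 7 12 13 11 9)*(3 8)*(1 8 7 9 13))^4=((1 8 3 2 7 12)(5 9)(11 13))^4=(13)(1 7 3)(2 8 12)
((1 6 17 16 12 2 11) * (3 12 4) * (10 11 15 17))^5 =(1 6 10 11)(2 3 16 15 12 4 17)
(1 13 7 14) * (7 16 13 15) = (1 15 7 14)(13 16) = [0, 15, 2, 3, 4, 5, 6, 14, 8, 9, 10, 11, 12, 16, 1, 7, 13]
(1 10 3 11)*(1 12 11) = (1 10 3)(11 12) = [0, 10, 2, 1, 4, 5, 6, 7, 8, 9, 3, 12, 11]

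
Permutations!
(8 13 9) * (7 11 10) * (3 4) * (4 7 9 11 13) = (3 7 13 11 10 9 8 4) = [0, 1, 2, 7, 3, 5, 6, 13, 4, 8, 9, 10, 12, 11]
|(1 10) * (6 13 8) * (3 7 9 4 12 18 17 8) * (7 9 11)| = 18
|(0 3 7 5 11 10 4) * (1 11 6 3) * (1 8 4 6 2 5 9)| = 42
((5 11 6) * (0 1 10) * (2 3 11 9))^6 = ((0 1 10)(2 3 11 6 5 9))^6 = (11)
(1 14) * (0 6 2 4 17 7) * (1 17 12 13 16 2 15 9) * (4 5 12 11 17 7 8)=(0 6 15 9 1 14 7)(2 5 12 13 16)(4 11 17 8)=[6, 14, 5, 3, 11, 12, 15, 0, 4, 1, 10, 17, 13, 16, 7, 9, 2, 8]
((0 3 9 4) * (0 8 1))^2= ((0 3 9 4 8 1))^2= (0 9 8)(1 3 4)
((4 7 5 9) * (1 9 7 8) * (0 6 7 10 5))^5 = ((0 6 7)(1 9 4 8)(5 10))^5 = (0 7 6)(1 9 4 8)(5 10)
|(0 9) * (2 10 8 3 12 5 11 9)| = |(0 2 10 8 3 12 5 11 9)| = 9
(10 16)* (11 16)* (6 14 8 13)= (6 14 8 13)(10 11 16)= [0, 1, 2, 3, 4, 5, 14, 7, 13, 9, 11, 16, 12, 6, 8, 15, 10]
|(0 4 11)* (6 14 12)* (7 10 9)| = 3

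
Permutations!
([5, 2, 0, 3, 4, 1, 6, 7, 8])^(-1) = (8)(0 2 1 5)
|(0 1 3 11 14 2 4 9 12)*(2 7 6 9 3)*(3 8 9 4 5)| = 13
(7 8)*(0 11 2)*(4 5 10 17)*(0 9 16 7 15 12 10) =(0 11 2 9 16 7 8 15 12 10 17 4 5) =[11, 1, 9, 3, 5, 0, 6, 8, 15, 16, 17, 2, 10, 13, 14, 12, 7, 4]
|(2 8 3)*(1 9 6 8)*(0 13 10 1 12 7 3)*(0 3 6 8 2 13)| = 12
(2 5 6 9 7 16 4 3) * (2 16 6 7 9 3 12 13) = [0, 1, 5, 16, 12, 7, 3, 6, 8, 9, 10, 11, 13, 2, 14, 15, 4] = (2 5 7 6 3 16 4 12 13)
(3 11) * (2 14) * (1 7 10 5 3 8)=[0, 7, 14, 11, 4, 3, 6, 10, 1, 9, 5, 8, 12, 13, 2]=(1 7 10 5 3 11 8)(2 14)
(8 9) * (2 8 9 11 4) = (2 8 11 4) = [0, 1, 8, 3, 2, 5, 6, 7, 11, 9, 10, 4]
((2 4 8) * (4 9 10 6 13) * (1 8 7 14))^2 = ((1 8 2 9 10 6 13 4 7 14))^2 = (1 2 10 13 7)(4 14 8 9 6)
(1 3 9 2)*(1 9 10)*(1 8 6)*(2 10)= (1 3 2 9 10 8 6)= [0, 3, 9, 2, 4, 5, 1, 7, 6, 10, 8]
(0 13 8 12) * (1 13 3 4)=(0 3 4 1 13 8 12)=[3, 13, 2, 4, 1, 5, 6, 7, 12, 9, 10, 11, 0, 8]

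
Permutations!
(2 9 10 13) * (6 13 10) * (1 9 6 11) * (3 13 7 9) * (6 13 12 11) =(1 3 12 11)(2 13)(6 7 9) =[0, 3, 13, 12, 4, 5, 7, 9, 8, 6, 10, 1, 11, 2]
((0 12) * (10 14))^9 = (0 12)(10 14)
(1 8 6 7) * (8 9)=(1 9 8 6 7)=[0, 9, 2, 3, 4, 5, 7, 1, 6, 8]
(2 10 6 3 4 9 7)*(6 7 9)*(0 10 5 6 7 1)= [10, 0, 5, 4, 7, 6, 3, 2, 8, 9, 1]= (0 10 1)(2 5 6 3 4 7)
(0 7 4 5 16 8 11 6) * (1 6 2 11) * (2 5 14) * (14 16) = (0 7 4 16 8 1 6)(2 11 5 14) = [7, 6, 11, 3, 16, 14, 0, 4, 1, 9, 10, 5, 12, 13, 2, 15, 8]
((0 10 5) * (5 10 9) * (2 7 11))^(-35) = (0 9 5)(2 7 11)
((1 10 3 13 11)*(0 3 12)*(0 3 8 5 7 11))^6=((0 8 5 7 11 1 10 12 3 13))^6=(0 10 5 3 11)(1 8 12 7 13)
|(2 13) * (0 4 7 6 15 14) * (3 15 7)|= 10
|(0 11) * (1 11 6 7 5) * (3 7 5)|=10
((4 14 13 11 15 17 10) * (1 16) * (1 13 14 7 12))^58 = (1 7 10 15 13)(4 17 11 16 12)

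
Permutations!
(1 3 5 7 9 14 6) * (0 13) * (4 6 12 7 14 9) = (0 13)(1 3 5 14 12 7 4 6) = [13, 3, 2, 5, 6, 14, 1, 4, 8, 9, 10, 11, 7, 0, 12]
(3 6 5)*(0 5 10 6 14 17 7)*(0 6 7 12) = (0 5 3 14 17 12)(6 10 7) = [5, 1, 2, 14, 4, 3, 10, 6, 8, 9, 7, 11, 0, 13, 17, 15, 16, 12]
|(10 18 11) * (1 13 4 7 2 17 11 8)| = 10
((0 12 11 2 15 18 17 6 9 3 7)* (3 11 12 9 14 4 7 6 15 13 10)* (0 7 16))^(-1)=(0 16 4 14 6 3 10 13 2 11 9)(15 17 18)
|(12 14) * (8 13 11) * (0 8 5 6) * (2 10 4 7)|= |(0 8 13 11 5 6)(2 10 4 7)(12 14)|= 12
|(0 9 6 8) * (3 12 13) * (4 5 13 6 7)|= 10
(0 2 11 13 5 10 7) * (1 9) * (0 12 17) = [2, 9, 11, 3, 4, 10, 6, 12, 8, 1, 7, 13, 17, 5, 14, 15, 16, 0] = (0 2 11 13 5 10 7 12 17)(1 9)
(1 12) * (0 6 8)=(0 6 8)(1 12)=[6, 12, 2, 3, 4, 5, 8, 7, 0, 9, 10, 11, 1]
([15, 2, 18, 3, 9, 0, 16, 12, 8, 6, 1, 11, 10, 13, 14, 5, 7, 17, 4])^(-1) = (0 5 15)(1 10 12 7 16 6 9 4 18 2)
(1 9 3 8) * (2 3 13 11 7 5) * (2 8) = (1 9 13 11 7 5 8)(2 3) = [0, 9, 3, 2, 4, 8, 6, 5, 1, 13, 10, 7, 12, 11]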